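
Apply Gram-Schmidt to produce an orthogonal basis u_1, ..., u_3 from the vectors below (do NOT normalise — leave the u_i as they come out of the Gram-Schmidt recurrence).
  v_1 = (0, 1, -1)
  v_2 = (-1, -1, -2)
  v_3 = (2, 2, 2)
Orthogonal basis:
  u_1 = (0, 1, -1)
  u_2 = (-1, -3/2, -3/2)
  u_3 = (6/11, -2/11, -2/11)

Apply the Gram-Schmidt recurrence
  u_1 = v_1
  u_i = v_i − Σ_{j<i} ((v_i · u_j) / (u_j · u_j)) · u_j.

Step by step this gives:
  u_1 = (0, 1, -1)
  u_2 = (-1, -3/2, -3/2)
  u_3 = (6/11, -2/11, -2/11)

Orthogonality check:
  u_2 · u_1 = 0 (should be 0)
  u_3 · u_1 = 0 (should be 0)
  u_3 · u_2 = 0 (should be 0)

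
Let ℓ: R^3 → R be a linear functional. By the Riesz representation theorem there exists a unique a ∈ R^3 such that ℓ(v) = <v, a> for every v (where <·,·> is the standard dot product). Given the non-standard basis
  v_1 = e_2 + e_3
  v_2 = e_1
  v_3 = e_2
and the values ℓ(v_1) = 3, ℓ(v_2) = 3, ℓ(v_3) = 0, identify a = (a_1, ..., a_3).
a = (3, 0, 3)

Write a = (a_1, ..., a_3) in the standard basis. For each basis vector v_i, ℓ(v_i) = <v_i, a> is a linear equation in the a_j's. Collect the n equations into a matrix system V a = ℓ, where row i of V is v_i (expressed in the standard basis). Since V is invertible (lower-triangular with 1s on the diagonal, up to permutation), solve by back-substitution:
  V =
[[0, 1, 1],
 [1, 0, 0],
 [0, 1, 0]]
  V a = (3, 3, 0)
Solving gives a = (3, 0, 3).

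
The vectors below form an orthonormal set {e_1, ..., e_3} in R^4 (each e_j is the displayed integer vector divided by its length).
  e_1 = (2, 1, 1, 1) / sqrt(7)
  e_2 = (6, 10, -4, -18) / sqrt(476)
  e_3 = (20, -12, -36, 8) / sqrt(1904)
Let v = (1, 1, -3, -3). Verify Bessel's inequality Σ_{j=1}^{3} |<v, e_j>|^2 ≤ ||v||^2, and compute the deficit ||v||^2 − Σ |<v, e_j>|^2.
Σ |<v, e_j>|^2 = 139/7; ||v||^2 = 20; deficit = 1/7

Write each e_j = u_j / sqrt(<u_j, u_j>) where u_j is the displayed integer vector. Then <v, e_j> = <v, u_j> / sqrt(<u_j, u_j>), so |<v, e_j>|^2 = <v, u_j>^2 / <u_j, u_j>.
Coefficients: <v, e_1> = -3/sqrt(7), <v, e_2> = 82/sqrt(476), <v, e_3> = 92/sqrt(1904).
Square and sum: Σ |<v, e_j>|^2 = 139/7.
Compute ||v||^2 = v·v = 20.
Deficit = 20 − 139/7 = 1/7 ≥ 0, confirming Bessel's inequality. (The deficit equals ||v − Σ <v,e_j> e_j||^2, the squared distance from v to span{e_j}.)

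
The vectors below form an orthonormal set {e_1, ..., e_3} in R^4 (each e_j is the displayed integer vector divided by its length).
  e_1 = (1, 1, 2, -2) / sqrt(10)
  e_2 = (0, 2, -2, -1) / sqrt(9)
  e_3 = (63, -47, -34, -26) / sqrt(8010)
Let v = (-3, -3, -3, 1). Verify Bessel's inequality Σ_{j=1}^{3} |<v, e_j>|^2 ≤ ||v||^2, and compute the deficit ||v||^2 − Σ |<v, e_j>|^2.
Σ |<v, e_j>|^2 = 1763/89; ||v||^2 = 28; deficit = 729/89

Write each e_j = u_j / sqrt(<u_j, u_j>) where u_j is the displayed integer vector. Then <v, e_j> = <v, u_j> / sqrt(<u_j, u_j>), so |<v, e_j>|^2 = <v, u_j>^2 / <u_j, u_j>.
Coefficients: <v, e_1> = -14/sqrt(10), <v, e_2> = -1/sqrt(9), <v, e_3> = 28/sqrt(8010).
Square and sum: Σ |<v, e_j>|^2 = 1763/89.
Compute ||v||^2 = v·v = 28.
Deficit = 28 − 1763/89 = 729/89 ≥ 0, confirming Bessel's inequality. (The deficit equals ||v − Σ <v,e_j> e_j||^2, the squared distance from v to span{e_j}.)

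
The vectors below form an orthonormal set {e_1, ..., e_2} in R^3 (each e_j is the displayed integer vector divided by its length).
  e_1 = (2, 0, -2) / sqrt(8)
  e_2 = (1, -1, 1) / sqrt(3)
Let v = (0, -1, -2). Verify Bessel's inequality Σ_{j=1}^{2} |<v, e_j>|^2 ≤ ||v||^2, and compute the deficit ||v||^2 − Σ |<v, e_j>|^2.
Σ |<v, e_j>|^2 = 7/3; ||v||^2 = 5; deficit = 8/3

Write each e_j = u_j / sqrt(<u_j, u_j>) where u_j is the displayed integer vector. Then <v, e_j> = <v, u_j> / sqrt(<u_j, u_j>), so |<v, e_j>|^2 = <v, u_j>^2 / <u_j, u_j>.
Coefficients: <v, e_1> = 4/sqrt(8), <v, e_2> = -1/sqrt(3).
Square and sum: Σ |<v, e_j>|^2 = 7/3.
Compute ||v||^2 = v·v = 5.
Deficit = 5 − 7/3 = 8/3 ≥ 0, confirming Bessel's inequality. (The deficit equals ||v − Σ <v,e_j> e_j||^2, the squared distance from v to span{e_j}.)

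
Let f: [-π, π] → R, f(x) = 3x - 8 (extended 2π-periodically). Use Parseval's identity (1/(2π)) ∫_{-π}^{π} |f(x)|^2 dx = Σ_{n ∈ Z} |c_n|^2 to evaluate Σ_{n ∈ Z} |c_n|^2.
Σ |c_n|^2 = 3π^2 + 64

Expand and integrate term by term over [-π, π]:
  ∫ (3x)^2 dx = 9·(2π^3/3); ∫ 2·3·(-8)·x dx = 0 (odd integrand); ∫ (-8)^2 dx = 64·2π.
So (1/(2π)) ∫_{-π}^{π} (3x - 8)^2 dx = 9π^2/3 + 64 = 3π^2 + 64.
Parseval ⇒ Σ |c_n|^2 = 3π^2 + 64.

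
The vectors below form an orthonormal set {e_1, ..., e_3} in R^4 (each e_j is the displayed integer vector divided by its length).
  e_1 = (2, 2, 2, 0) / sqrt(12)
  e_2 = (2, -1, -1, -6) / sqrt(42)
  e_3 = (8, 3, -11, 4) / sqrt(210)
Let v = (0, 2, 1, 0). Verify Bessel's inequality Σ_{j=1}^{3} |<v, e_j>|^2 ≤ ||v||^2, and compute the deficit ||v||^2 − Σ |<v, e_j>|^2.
Σ |<v, e_j>|^2 = 10/3; ||v||^2 = 5; deficit = 5/3

Write each e_j = u_j / sqrt(<u_j, u_j>) where u_j is the displayed integer vector. Then <v, e_j> = <v, u_j> / sqrt(<u_j, u_j>), so |<v, e_j>|^2 = <v, u_j>^2 / <u_j, u_j>.
Coefficients: <v, e_1> = 6/sqrt(12), <v, e_2> = -3/sqrt(42), <v, e_3> = -5/sqrt(210).
Square and sum: Σ |<v, e_j>|^2 = 10/3.
Compute ||v||^2 = v·v = 5.
Deficit = 5 − 10/3 = 5/3 ≥ 0, confirming Bessel's inequality. (The deficit equals ||v − Σ <v,e_j> e_j||^2, the squared distance from v to span{e_j}.)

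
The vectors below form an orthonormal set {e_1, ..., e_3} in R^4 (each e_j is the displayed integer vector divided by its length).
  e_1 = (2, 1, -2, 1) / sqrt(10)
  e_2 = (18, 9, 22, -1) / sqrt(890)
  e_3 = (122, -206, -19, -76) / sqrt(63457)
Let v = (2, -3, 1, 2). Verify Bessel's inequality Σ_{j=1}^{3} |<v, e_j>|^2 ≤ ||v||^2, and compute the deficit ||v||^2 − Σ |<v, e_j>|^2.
Σ |<v, e_j>|^2 = 6110/713; ||v||^2 = 18; deficit = 6724/713

Write each e_j = u_j / sqrt(<u_j, u_j>) where u_j is the displayed integer vector. Then <v, e_j> = <v, u_j> / sqrt(<u_j, u_j>), so |<v, e_j>|^2 = <v, u_j>^2 / <u_j, u_j>.
Coefficients: <v, e_1> = 1/sqrt(10), <v, e_2> = 29/sqrt(890), <v, e_3> = 691/sqrt(63457).
Square and sum: Σ |<v, e_j>|^2 = 6110/713.
Compute ||v||^2 = v·v = 18.
Deficit = 18 − 6110/713 = 6724/713 ≥ 0, confirming Bessel's inequality. (The deficit equals ||v − Σ <v,e_j> e_j||^2, the squared distance from v to span{e_j}.)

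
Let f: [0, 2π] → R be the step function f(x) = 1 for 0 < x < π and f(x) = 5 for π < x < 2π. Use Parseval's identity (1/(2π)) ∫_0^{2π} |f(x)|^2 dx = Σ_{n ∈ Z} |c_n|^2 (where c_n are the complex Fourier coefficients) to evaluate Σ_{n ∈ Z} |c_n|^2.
Σ |c_n|^2 = 13

Parseval equates the L^2 energy of f (normalised by 1/(2π)) with the ℓ^2 sum of its Fourier coefficients: (1/(2π)) ∫_0^{2π} |f|^2 = Σ |c_n|^2.
Compute the left side: (1/(2π)) [∫_0^π 1^2 dx + ∫_π^{2π} 5^2 dx] = (1/(2π)) · (1π + 25π) = (1 + 25)/2 = 13.
So Σ_{n ∈ Z} |c_n|^2 = 13.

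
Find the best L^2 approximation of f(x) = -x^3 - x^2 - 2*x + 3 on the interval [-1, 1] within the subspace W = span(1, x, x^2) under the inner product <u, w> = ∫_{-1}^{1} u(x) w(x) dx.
g(x) = -x^2 - 13*x/5 + 3

The best approximation g ∈ W is the orthogonal projection of f onto W. Writing g = a_0 + a_1 x + a_2 x^2, the coefficients solve the normal equations G · a = b where
  G_{ij} = <φ_i, φ_j> and b_i = <f, φ_i>, with φ_0 = 1, φ_1 = x, φ_2 = x^2.
G =
  [2, 0, 2/3]
  [0, 2/3, 0]
  [2/3, 0, 2/5],
b = (16/3, -26/15, 8/5).
Solving gives a_0 = 3, a_1 = -13/5, a_2 = -1, so
  g(x) = -x^2 - 13*x/5 + 3.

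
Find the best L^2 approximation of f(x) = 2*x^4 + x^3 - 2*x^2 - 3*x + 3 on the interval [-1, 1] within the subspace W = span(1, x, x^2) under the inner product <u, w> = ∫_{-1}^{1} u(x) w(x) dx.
g(x) = -2*x^2/7 - 12*x/5 + 99/35

The best approximation g ∈ W is the orthogonal projection of f onto W. Writing g = a_0 + a_1 x + a_2 x^2, the coefficients solve the normal equations G · a = b where
  G_{ij} = <φ_i, φ_j> and b_i = <f, φ_i>, with φ_0 = 1, φ_1 = x, φ_2 = x^2.
G =
  [2, 0, 2/3]
  [0, 2/3, 0]
  [2/3, 0, 2/5],
b = (82/15, -8/5, 62/35).
Solving gives a_0 = 99/35, a_1 = -12/5, a_2 = -2/7, so
  g(x) = -2*x^2/7 - 12*x/5 + 99/35.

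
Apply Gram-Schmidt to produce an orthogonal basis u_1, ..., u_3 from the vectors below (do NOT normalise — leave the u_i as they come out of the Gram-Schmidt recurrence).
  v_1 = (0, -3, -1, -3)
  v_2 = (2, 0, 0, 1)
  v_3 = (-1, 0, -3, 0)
Orthogonal basis:
  u_1 = (0, -3, -1, -3)
  u_2 = (2, -9/19, -3/19, 10/19)
  u_3 = (-14/43, 27/86, -249/86, 28/43)

Apply the Gram-Schmidt recurrence
  u_1 = v_1
  u_i = v_i − Σ_{j<i} ((v_i · u_j) / (u_j · u_j)) · u_j.

Step by step this gives:
  u_1 = (0, -3, -1, -3)
  u_2 = (2, -9/19, -3/19, 10/19)
  u_3 = (-14/43, 27/86, -249/86, 28/43)

Orthogonality check:
  u_2 · u_1 = 0 (should be 0)
  u_3 · u_1 = 0 (should be 0)
  u_3 · u_2 = 0 (should be 0)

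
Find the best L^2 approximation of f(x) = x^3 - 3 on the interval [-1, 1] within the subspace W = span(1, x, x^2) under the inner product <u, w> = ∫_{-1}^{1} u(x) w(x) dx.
g(x) = 3*x/5 - 3

The best approximation g ∈ W is the orthogonal projection of f onto W. Writing g = a_0 + a_1 x + a_2 x^2, the coefficients solve the normal equations G · a = b where
  G_{ij} = <φ_i, φ_j> and b_i = <f, φ_i>, with φ_0 = 1, φ_1 = x, φ_2 = x^2.
G =
  [2, 0, 2/3]
  [0, 2/3, 0]
  [2/3, 0, 2/5],
b = (-6, 2/5, -2).
Solving gives a_0 = -3, a_1 = 3/5, a_2 = 0, so
  g(x) = 3*x/5 - 3.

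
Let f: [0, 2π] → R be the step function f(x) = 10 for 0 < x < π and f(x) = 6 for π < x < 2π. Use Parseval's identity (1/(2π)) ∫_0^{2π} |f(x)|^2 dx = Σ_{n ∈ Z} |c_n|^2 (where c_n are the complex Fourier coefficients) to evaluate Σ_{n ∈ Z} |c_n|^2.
Σ |c_n|^2 = 68

Parseval equates the L^2 energy of f (normalised by 1/(2π)) with the ℓ^2 sum of its Fourier coefficients: (1/(2π)) ∫_0^{2π} |f|^2 = Σ |c_n|^2.
Compute the left side: (1/(2π)) [∫_0^π 10^2 dx + ∫_π^{2π} 6^2 dx] = (1/(2π)) · (100π + 36π) = (100 + 36)/2 = 68.
So Σ_{n ∈ Z} |c_n|^2 = 68.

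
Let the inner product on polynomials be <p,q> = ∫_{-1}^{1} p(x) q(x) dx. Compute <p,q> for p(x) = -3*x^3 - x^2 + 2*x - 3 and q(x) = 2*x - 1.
<p,q> = 104/15

Expand the product: p(x)·q(x) = -6*x^4 + x^3 + 5*x^2 - 8*x + 3.
∫_{-1}^{1} of each monomial x^k gives [2/(k+1) if k even, 0 if k odd]. Integrating term-by-term (or equivalently evaluating the antiderivative F(x) = -6*x^5/5 + x^4/4 + 5*x^3/3 - 4*x^2 + 3*x at the endpoints):
  F(1) − F(−1) = -17/60 − (-433/60) = 104/15.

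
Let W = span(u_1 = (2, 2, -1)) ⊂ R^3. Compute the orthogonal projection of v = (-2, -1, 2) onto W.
proj_W(v) = (-16/9, -16/9, 8/9)

Set up U = [u_1 | ... | u_1] ∈ R^(3×1). The projector onto W = col(U) is P = U (U^T U)^(-1) U^T.
Compute U^T U =
  [9],
and U^T v = (-8).
Solve U^T U · c = U^T v for the coefficients: c = (-8/9). The projection is proj_W(v) = U c.
Check: (v - proj_W(v)) · u_1 = 0  (should be 0).
Result: proj_W(v) = (-16/9, -16/9, 8/9).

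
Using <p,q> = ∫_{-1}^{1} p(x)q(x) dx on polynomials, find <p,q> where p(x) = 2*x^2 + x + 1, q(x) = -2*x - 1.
<p,q> = -14/3

Expand the product: p(x)·q(x) = -4*x^3 - 4*x^2 - 3*x - 1.
∫_{-1}^{1} of each monomial x^k gives [2/(k+1) if k even, 0 if k odd]. Integrating term-by-term (or equivalently evaluating the antiderivative F(x) = -x^4 - 4*x^3/3 - 3*x^2/2 - x at the endpoints):
  F(1) − F(−1) = -29/6 − (-1/6) = -14/3.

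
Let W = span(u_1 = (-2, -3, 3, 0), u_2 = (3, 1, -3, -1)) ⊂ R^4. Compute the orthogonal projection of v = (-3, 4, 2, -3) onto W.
proj_W(v) = (-60/29, 64/29, 24/29, 44/29)

Set up U = [u_1 | ... | u_2] ∈ R^(4×2). The projector onto W = col(U) is P = U (U^T U)^(-1) U^T.
Compute U^T U =
  [22, -18]
  [-18, 20],
and U^T v = (0, -8).
Solve U^T U · c = U^T v for the coefficients: c = (-36/29, -44/29). The projection is proj_W(v) = U c.
Check: (v - proj_W(v)) · u_1 = 0  (should be 0).
Check: (v - proj_W(v)) · u_2 = 0  (should be 0).
Result: proj_W(v) = (-60/29, 64/29, 24/29, 44/29).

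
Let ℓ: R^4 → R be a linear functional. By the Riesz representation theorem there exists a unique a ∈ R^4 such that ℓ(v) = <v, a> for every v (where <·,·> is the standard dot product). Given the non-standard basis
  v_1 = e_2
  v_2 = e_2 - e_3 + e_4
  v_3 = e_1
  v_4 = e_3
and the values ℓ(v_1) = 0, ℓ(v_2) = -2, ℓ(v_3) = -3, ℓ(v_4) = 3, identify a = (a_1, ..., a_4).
a = (-3, 0, 3, 1)

Write a = (a_1, ..., a_4) in the standard basis. For each basis vector v_i, ℓ(v_i) = <v_i, a> is a linear equation in the a_j's. Collect the n equations into a matrix system V a = ℓ, where row i of V is v_i (expressed in the standard basis). Since V is invertible (lower-triangular with 1s on the diagonal, up to permutation), solve by back-substitution:
  V =
[[0, 1, 0, 0],
 [0, 1, -1, 1],
 [1, 0, 0, 0],
 [0, 0, 1, 0]]
  V a = (0, -2, -3, 3)
Solving gives a = (-3, 0, 3, 1).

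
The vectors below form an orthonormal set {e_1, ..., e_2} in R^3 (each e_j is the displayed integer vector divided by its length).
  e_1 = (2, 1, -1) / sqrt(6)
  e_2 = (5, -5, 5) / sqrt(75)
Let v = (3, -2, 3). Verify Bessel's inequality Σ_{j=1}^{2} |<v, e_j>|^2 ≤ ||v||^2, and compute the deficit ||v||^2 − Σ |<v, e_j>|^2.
Σ |<v, e_j>|^2 = 43/2; ||v||^2 = 22; deficit = 1/2

Write each e_j = u_j / sqrt(<u_j, u_j>) where u_j is the displayed integer vector. Then <v, e_j> = <v, u_j> / sqrt(<u_j, u_j>), so |<v, e_j>|^2 = <v, u_j>^2 / <u_j, u_j>.
Coefficients: <v, e_1> = 1/sqrt(6), <v, e_2> = 40/sqrt(75).
Square and sum: Σ |<v, e_j>|^2 = 43/2.
Compute ||v||^2 = v·v = 22.
Deficit = 22 − 43/2 = 1/2 ≥ 0, confirming Bessel's inequality. (The deficit equals ||v − Σ <v,e_j> e_j||^2, the squared distance from v to span{e_j}.)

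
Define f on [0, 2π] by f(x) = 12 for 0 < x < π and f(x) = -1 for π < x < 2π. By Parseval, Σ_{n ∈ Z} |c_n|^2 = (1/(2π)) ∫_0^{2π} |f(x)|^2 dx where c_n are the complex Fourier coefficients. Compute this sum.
Σ |c_n|^2 = 145/2

Parseval equates the L^2 energy of f (normalised by 1/(2π)) with the ℓ^2 sum of its Fourier coefficients: (1/(2π)) ∫_0^{2π} |f|^2 = Σ |c_n|^2.
Compute the left side: (1/(2π)) [∫_0^π 12^2 dx + ∫_π^{2π} (-1)^2 dx] = (1/(2π)) · (144π + 1π) = (144 + 1)/2 = 145/2.
So Σ_{n ∈ Z} |c_n|^2 = 145/2.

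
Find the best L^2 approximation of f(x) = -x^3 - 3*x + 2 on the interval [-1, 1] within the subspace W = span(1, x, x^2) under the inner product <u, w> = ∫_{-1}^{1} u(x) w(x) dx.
g(x) = 2 - 18*x/5

The best approximation g ∈ W is the orthogonal projection of f onto W. Writing g = a_0 + a_1 x + a_2 x^2, the coefficients solve the normal equations G · a = b where
  G_{ij} = <φ_i, φ_j> and b_i = <f, φ_i>, with φ_0 = 1, φ_1 = x, φ_2 = x^2.
G =
  [2, 0, 2/3]
  [0, 2/3, 0]
  [2/3, 0, 2/5],
b = (4, -12/5, 4/3).
Solving gives a_0 = 2, a_1 = -18/5, a_2 = 0, so
  g(x) = 2 - 18*x/5.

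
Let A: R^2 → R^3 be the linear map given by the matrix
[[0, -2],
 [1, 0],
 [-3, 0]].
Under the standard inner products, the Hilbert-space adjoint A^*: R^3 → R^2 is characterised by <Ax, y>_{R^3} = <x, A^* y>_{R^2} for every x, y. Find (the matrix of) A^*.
A^* = A^T =
[[0, 1, -3],
 [-2, 0, 0]]

For real matrices with standard dot products, the defining identity <Ax, y> = <x, A^* y> gives (Ax)^T y = x^T (A^*) y, i.e. x^T A^T y = x^T (A^*) y. Since this holds for all x, y, we must have A^* = A^T. Therefore
A^* =
[[0, 1, -3],
 [-2, 0, 0]].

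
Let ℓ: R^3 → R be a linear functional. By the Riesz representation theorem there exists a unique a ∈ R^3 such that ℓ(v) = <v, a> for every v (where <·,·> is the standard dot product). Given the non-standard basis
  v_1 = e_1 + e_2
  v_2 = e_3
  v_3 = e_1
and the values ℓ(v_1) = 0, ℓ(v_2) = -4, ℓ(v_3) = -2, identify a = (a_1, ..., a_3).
a = (-2, 2, -4)

Write a = (a_1, ..., a_3) in the standard basis. For each basis vector v_i, ℓ(v_i) = <v_i, a> is a linear equation in the a_j's. Collect the n equations into a matrix system V a = ℓ, where row i of V is v_i (expressed in the standard basis). Since V is invertible (lower-triangular with 1s on the diagonal, up to permutation), solve by back-substitution:
  V =
[[1, 1, 0],
 [0, 0, 1],
 [1, 0, 0]]
  V a = (0, -4, -2)
Solving gives a = (-2, 2, -4).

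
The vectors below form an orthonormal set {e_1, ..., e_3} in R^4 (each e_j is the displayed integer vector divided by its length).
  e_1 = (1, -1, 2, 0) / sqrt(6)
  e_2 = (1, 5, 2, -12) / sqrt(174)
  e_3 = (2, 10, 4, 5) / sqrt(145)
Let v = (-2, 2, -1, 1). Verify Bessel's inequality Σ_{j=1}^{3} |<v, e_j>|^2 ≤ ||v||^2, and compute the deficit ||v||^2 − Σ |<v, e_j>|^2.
Σ |<v, e_j>|^2 = 41/5; ||v||^2 = 10; deficit = 9/5

Write each e_j = u_j / sqrt(<u_j, u_j>) where u_j is the displayed integer vector. Then <v, e_j> = <v, u_j> / sqrt(<u_j, u_j>), so |<v, e_j>|^2 = <v, u_j>^2 / <u_j, u_j>.
Coefficients: <v, e_1> = -6/sqrt(6), <v, e_2> = -6/sqrt(174), <v, e_3> = 17/sqrt(145).
Square and sum: Σ |<v, e_j>|^2 = 41/5.
Compute ||v||^2 = v·v = 10.
Deficit = 10 − 41/5 = 9/5 ≥ 0, confirming Bessel's inequality. (The deficit equals ||v − Σ <v,e_j> e_j||^2, the squared distance from v to span{e_j}.)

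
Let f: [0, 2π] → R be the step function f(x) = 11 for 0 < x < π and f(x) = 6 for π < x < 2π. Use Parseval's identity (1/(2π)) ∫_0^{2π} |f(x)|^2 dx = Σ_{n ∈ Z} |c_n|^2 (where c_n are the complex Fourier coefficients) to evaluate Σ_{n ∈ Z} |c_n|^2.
Σ |c_n|^2 = 157/2

Parseval equates the L^2 energy of f (normalised by 1/(2π)) with the ℓ^2 sum of its Fourier coefficients: (1/(2π)) ∫_0^{2π} |f|^2 = Σ |c_n|^2.
Compute the left side: (1/(2π)) [∫_0^π 11^2 dx + ∫_π^{2π} 6^2 dx] = (1/(2π)) · (121π + 36π) = (121 + 36)/2 = 157/2.
So Σ_{n ∈ Z} |c_n|^2 = 157/2.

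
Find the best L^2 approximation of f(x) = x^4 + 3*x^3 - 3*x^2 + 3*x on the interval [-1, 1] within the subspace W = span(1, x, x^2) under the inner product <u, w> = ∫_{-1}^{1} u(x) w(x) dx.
g(x) = -15*x^2/7 + 24*x/5 - 3/35

The best approximation g ∈ W is the orthogonal projection of f onto W. Writing g = a_0 + a_1 x + a_2 x^2, the coefficients solve the normal equations G · a = b where
  G_{ij} = <φ_i, φ_j> and b_i = <f, φ_i>, with φ_0 = 1, φ_1 = x, φ_2 = x^2.
G =
  [2, 0, 2/3]
  [0, 2/3, 0]
  [2/3, 0, 2/5],
b = (-8/5, 16/5, -32/35).
Solving gives a_0 = -3/35, a_1 = 24/5, a_2 = -15/7, so
  g(x) = -15*x^2/7 + 24*x/5 - 3/35.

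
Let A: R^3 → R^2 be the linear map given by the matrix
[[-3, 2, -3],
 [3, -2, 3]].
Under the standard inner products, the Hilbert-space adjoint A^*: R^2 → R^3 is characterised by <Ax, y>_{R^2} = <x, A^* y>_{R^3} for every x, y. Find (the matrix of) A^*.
A^* = A^T =
[[-3, 3],
 [2, -2],
 [-3, 3]]

For real matrices with standard dot products, the defining identity <Ax, y> = <x, A^* y> gives (Ax)^T y = x^T (A^*) y, i.e. x^T A^T y = x^T (A^*) y. Since this holds for all x, y, we must have A^* = A^T. Therefore
A^* =
[[-3, 3],
 [2, -2],
 [-3, 3]].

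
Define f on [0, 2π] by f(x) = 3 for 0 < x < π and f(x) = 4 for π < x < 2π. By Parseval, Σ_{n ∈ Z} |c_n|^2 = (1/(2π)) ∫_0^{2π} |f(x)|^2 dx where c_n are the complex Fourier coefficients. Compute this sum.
Σ |c_n|^2 = 25/2

Parseval equates the L^2 energy of f (normalised by 1/(2π)) with the ℓ^2 sum of its Fourier coefficients: (1/(2π)) ∫_0^{2π} |f|^2 = Σ |c_n|^2.
Compute the left side: (1/(2π)) [∫_0^π 3^2 dx + ∫_π^{2π} 4^2 dx] = (1/(2π)) · (9π + 16π) = (9 + 16)/2 = 25/2.
So Σ_{n ∈ Z} |c_n|^2 = 25/2.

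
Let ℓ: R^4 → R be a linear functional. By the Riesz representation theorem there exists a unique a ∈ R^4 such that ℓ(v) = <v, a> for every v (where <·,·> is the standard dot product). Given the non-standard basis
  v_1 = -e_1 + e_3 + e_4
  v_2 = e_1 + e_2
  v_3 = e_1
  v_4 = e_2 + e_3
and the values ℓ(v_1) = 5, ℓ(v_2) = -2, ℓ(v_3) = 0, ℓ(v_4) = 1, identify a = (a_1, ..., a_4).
a = (0, -2, 3, 2)

Write a = (a_1, ..., a_4) in the standard basis. For each basis vector v_i, ℓ(v_i) = <v_i, a> is a linear equation in the a_j's. Collect the n equations into a matrix system V a = ℓ, where row i of V is v_i (expressed in the standard basis). Since V is invertible (lower-triangular with 1s on the diagonal, up to permutation), solve by back-substitution:
  V =
[[-1, 0, 1, 1],
 [1, 1, 0, 0],
 [1, 0, 0, 0],
 [0, 1, 1, 0]]
  V a = (5, -2, 0, 1)
Solving gives a = (0, -2, 3, 2).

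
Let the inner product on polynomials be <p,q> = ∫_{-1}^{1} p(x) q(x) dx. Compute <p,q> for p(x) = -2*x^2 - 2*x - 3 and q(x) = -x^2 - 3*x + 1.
<p,q> = -8/15

Expand the product: p(x)·q(x) = 2*x^4 + 8*x^3 + 7*x^2 + 7*x - 3.
∫_{-1}^{1} of each monomial x^k gives [2/(k+1) if k even, 0 if k odd]. Integrating term-by-term (or equivalently evaluating the antiderivative F(x) = 2*x^5/5 + 2*x^4 + 7*x^3/3 + 7*x^2/2 - 3*x at the endpoints):
  F(1) − F(−1) = 157/30 − (173/30) = -8/15.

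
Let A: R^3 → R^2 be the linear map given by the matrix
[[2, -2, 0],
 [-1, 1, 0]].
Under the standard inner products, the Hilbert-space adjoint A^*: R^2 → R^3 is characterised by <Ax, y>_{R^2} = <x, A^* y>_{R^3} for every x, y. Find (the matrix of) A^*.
A^* = A^T =
[[2, -1],
 [-2, 1],
 [0, 0]]

For real matrices with standard dot products, the defining identity <Ax, y> = <x, A^* y> gives (Ax)^T y = x^T (A^*) y, i.e. x^T A^T y = x^T (A^*) y. Since this holds for all x, y, we must have A^* = A^T. Therefore
A^* =
[[2, -1],
 [-2, 1],
 [0, 0]].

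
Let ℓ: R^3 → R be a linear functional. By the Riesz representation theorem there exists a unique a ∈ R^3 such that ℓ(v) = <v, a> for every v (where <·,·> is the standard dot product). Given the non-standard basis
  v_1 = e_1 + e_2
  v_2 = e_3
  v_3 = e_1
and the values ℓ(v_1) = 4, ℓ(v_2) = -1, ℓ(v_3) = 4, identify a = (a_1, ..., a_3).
a = (4, 0, -1)

Write a = (a_1, ..., a_3) in the standard basis. For each basis vector v_i, ℓ(v_i) = <v_i, a> is a linear equation in the a_j's. Collect the n equations into a matrix system V a = ℓ, where row i of V is v_i (expressed in the standard basis). Since V is invertible (lower-triangular with 1s on the diagonal, up to permutation), solve by back-substitution:
  V =
[[1, 1, 0],
 [0, 0, 1],
 [1, 0, 0]]
  V a = (4, -1, 4)
Solving gives a = (4, 0, -1).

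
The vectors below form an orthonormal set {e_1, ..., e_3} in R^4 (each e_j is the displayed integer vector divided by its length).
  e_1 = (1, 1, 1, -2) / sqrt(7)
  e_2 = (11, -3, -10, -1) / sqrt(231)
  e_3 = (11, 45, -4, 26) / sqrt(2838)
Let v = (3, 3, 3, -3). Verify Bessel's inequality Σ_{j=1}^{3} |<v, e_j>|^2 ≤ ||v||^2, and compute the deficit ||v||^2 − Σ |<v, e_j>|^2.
Σ |<v, e_j>|^2 = 1476/43; ||v||^2 = 36; deficit = 72/43

Write each e_j = u_j / sqrt(<u_j, u_j>) where u_j is the displayed integer vector. Then <v, e_j> = <v, u_j> / sqrt(<u_j, u_j>), so |<v, e_j>|^2 = <v, u_j>^2 / <u_j, u_j>.
Coefficients: <v, e_1> = 15/sqrt(7), <v, e_2> = -3/sqrt(231), <v, e_3> = 78/sqrt(2838).
Square and sum: Σ |<v, e_j>|^2 = 1476/43.
Compute ||v||^2 = v·v = 36.
Deficit = 36 − 1476/43 = 72/43 ≥ 0, confirming Bessel's inequality. (The deficit equals ||v − Σ <v,e_j> e_j||^2, the squared distance from v to span{e_j}.)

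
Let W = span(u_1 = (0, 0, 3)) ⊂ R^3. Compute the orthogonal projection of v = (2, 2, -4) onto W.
proj_W(v) = (0, 0, -4)

Set up U = [u_1 | ... | u_1] ∈ R^(3×1). The projector onto W = col(U) is P = U (U^T U)^(-1) U^T.
Compute U^T U =
  [9],
and U^T v = (-12).
Solve U^T U · c = U^T v for the coefficients: c = (-4/3). The projection is proj_W(v) = U c.
Check: (v - proj_W(v)) · u_1 = 0  (should be 0).
Result: proj_W(v) = (0, 0, -4).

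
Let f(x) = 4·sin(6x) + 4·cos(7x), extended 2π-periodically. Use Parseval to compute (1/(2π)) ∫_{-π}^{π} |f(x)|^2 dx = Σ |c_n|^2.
Σ |c_n|^2 = 16

Expand |f|^2 and use orthogonality of {sin(nx), cos(mx)} on [-π, π]:
  ∫_{-π}^{π} sin(nx)^2 dx = π, ∫ cos(mx)^2 dx = π, and cross terms integrate to 0.
So ∫_{-π}^{π} f(x)^2 dx = 4^2 · π + 4^2 · π = (16 + 16)π.
Divide by 2π: (16 + 16)/2 = 16.
By Parseval, this equals Σ |c_n|^2.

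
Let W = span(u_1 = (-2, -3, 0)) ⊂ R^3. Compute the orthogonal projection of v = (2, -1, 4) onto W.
proj_W(v) = (2/13, 3/13, 0)

Set up U = [u_1 | ... | u_1] ∈ R^(3×1). The projector onto W = col(U) is P = U (U^T U)^(-1) U^T.
Compute U^T U =
  [13],
and U^T v = (-1).
Solve U^T U · c = U^T v for the coefficients: c = (-1/13). The projection is proj_W(v) = U c.
Check: (v - proj_W(v)) · u_1 = 0  (should be 0).
Result: proj_W(v) = (2/13, 3/13, 0).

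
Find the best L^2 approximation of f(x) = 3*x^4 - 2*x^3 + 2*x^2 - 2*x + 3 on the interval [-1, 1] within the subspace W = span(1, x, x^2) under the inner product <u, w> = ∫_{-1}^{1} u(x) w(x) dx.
g(x) = 32*x^2/7 - 16*x/5 + 96/35

The best approximation g ∈ W is the orthogonal projection of f onto W. Writing g = a_0 + a_1 x + a_2 x^2, the coefficients solve the normal equations G · a = b where
  G_{ij} = <φ_i, φ_j> and b_i = <f, φ_i>, with φ_0 = 1, φ_1 = x, φ_2 = x^2.
G =
  [2, 0, 2/3]
  [0, 2/3, 0]
  [2/3, 0, 2/5],
b = (128/15, -32/15, 128/35).
Solving gives a_0 = 96/35, a_1 = -16/5, a_2 = 32/7, so
  g(x) = 32*x^2/7 - 16*x/5 + 96/35.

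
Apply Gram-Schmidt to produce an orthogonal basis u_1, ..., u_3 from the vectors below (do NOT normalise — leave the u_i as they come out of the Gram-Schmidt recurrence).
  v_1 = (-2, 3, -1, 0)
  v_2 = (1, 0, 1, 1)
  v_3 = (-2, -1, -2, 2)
Orthogonal basis:
  u_1 = (-2, 3, -1, 0)
  u_2 = (4/7, 9/14, 11/14, 1)
  u_3 = (-41/33, -14/11, -4/3, 85/33)

Apply the Gram-Schmidt recurrence
  u_1 = v_1
  u_i = v_i − Σ_{j<i} ((v_i · u_j) / (u_j · u_j)) · u_j.

Step by step this gives:
  u_1 = (-2, 3, -1, 0)
  u_2 = (4/7, 9/14, 11/14, 1)
  u_3 = (-41/33, -14/11, -4/3, 85/33)

Orthogonality check:
  u_2 · u_1 = 0 (should be 0)
  u_3 · u_1 = 0 (should be 0)
  u_3 · u_2 = 0 (should be 0)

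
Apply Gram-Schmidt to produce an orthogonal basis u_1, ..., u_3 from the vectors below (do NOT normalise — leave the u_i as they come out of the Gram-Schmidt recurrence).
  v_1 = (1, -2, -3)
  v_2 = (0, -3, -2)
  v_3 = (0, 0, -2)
Orthogonal basis:
  u_1 = (1, -2, -3)
  u_2 = (-6/7, -9/7, 4/7)
  u_3 = (-15/19, 6/19, -9/19)

Apply the Gram-Schmidt recurrence
  u_1 = v_1
  u_i = v_i − Σ_{j<i} ((v_i · u_j) / (u_j · u_j)) · u_j.

Step by step this gives:
  u_1 = (1, -2, -3)
  u_2 = (-6/7, -9/7, 4/7)
  u_3 = (-15/19, 6/19, -9/19)

Orthogonality check:
  u_2 · u_1 = 0 (should be 0)
  u_3 · u_1 = 0 (should be 0)
  u_3 · u_2 = 0 (should be 0)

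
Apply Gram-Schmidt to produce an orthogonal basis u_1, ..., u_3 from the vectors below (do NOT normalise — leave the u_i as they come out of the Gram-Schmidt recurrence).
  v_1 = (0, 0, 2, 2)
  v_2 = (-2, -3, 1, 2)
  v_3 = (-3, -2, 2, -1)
Orthogonal basis:
  u_1 = (0, 0, 2, 2)
  u_2 = (-2, -3, -1/2, 1/2)
  u_3 = (-13/9, 1/3, 17/9, -17/9)

Apply the Gram-Schmidt recurrence
  u_1 = v_1
  u_i = v_i − Σ_{j<i} ((v_i · u_j) / (u_j · u_j)) · u_j.

Step by step this gives:
  u_1 = (0, 0, 2, 2)
  u_2 = (-2, -3, -1/2, 1/2)
  u_3 = (-13/9, 1/3, 17/9, -17/9)

Orthogonality check:
  u_2 · u_1 = 0 (should be 0)
  u_3 · u_1 = 0 (should be 0)
  u_3 · u_2 = 0 (should be 0)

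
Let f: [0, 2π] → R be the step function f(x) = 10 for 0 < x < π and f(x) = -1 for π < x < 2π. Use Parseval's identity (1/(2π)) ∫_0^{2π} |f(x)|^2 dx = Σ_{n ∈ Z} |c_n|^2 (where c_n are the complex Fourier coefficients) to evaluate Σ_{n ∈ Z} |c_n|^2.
Σ |c_n|^2 = 101/2

Parseval equates the L^2 energy of f (normalised by 1/(2π)) with the ℓ^2 sum of its Fourier coefficients: (1/(2π)) ∫_0^{2π} |f|^2 = Σ |c_n|^2.
Compute the left side: (1/(2π)) [∫_0^π 10^2 dx + ∫_π^{2π} (-1)^2 dx] = (1/(2π)) · (100π + 1π) = (100 + 1)/2 = 101/2.
So Σ_{n ∈ Z} |c_n|^2 = 101/2.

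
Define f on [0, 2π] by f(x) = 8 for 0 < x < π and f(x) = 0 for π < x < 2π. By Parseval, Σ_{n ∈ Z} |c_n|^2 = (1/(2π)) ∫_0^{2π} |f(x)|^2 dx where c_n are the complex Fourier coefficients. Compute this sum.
Σ |c_n|^2 = 32

Parseval equates the L^2 energy of f (normalised by 1/(2π)) with the ℓ^2 sum of its Fourier coefficients: (1/(2π)) ∫_0^{2π} |f|^2 = Σ |c_n|^2.
Compute the left side: (1/(2π)) [∫_0^π 8^2 dx + ∫_π^{2π} 0^2 dx] = (1/(2π)) · (64π + 0π) = (64 + 0)/2 = 32.
So Σ_{n ∈ Z} |c_n|^2 = 32.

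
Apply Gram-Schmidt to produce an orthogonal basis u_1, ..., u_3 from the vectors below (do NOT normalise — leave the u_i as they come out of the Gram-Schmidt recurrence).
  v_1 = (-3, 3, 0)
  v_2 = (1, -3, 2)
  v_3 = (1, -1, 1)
Orthogonal basis:
  u_1 = (-3, 3, 0)
  u_2 = (-1, -1, 2)
  u_3 = (1/3, 1/3, 1/3)

Apply the Gram-Schmidt recurrence
  u_1 = v_1
  u_i = v_i − Σ_{j<i} ((v_i · u_j) / (u_j · u_j)) · u_j.

Step by step this gives:
  u_1 = (-3, 3, 0)
  u_2 = (-1, -1, 2)
  u_3 = (1/3, 1/3, 1/3)

Orthogonality check:
  u_2 · u_1 = 0 (should be 0)
  u_3 · u_1 = 0 (should be 0)
  u_3 · u_2 = 0 (should be 0)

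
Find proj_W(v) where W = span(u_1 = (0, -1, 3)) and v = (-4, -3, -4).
proj_W(v) = (0, 9/10, -27/10)

Set up U = [u_1 | ... | u_1] ∈ R^(3×1). The projector onto W = col(U) is P = U (U^T U)^(-1) U^T.
Compute U^T U =
  [10],
and U^T v = (-9).
Solve U^T U · c = U^T v for the coefficients: c = (-9/10). The projection is proj_W(v) = U c.
Check: (v - proj_W(v)) · u_1 = 0  (should be 0).
Result: proj_W(v) = (0, 9/10, -27/10).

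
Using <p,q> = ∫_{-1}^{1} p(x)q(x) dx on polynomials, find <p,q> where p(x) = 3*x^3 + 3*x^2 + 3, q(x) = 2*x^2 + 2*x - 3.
<p,q> = -76/5

Expand the product: p(x)·q(x) = 6*x^5 + 12*x^4 - 3*x^3 - 3*x^2 + 6*x - 9.
∫_{-1}^{1} of each monomial x^k gives [2/(k+1) if k even, 0 if k odd]. Integrating term-by-term (or equivalently evaluating the antiderivative F(x) = x^6 + 12*x^5/5 - 3*x^4/4 - x^3 + 3*x^2 - 9*x at the endpoints):
  F(1) − F(−1) = -87/20 − (217/20) = -76/5.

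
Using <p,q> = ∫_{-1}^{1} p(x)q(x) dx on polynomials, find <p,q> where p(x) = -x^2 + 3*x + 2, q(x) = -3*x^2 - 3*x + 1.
<p,q> = -82/15

Expand the product: p(x)·q(x) = 3*x^4 - 6*x^3 - 16*x^2 - 3*x + 2.
∫_{-1}^{1} of each monomial x^k gives [2/(k+1) if k even, 0 if k odd]. Integrating term-by-term (or equivalently evaluating the antiderivative F(x) = 3*x^5/5 - 3*x^4/2 - 16*x^3/3 - 3*x^2/2 + 2*x at the endpoints):
  F(1) − F(−1) = -86/15 − (-4/15) = -82/15.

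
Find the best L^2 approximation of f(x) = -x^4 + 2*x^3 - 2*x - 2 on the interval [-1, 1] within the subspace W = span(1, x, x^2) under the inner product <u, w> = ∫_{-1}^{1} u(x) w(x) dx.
g(x) = -6*x^2/7 - 4*x/5 - 67/35

The best approximation g ∈ W is the orthogonal projection of f onto W. Writing g = a_0 + a_1 x + a_2 x^2, the coefficients solve the normal equations G · a = b where
  G_{ij} = <φ_i, φ_j> and b_i = <f, φ_i>, with φ_0 = 1, φ_1 = x, φ_2 = x^2.
G =
  [2, 0, 2/3]
  [0, 2/3, 0]
  [2/3, 0, 2/5],
b = (-22/5, -8/15, -34/21).
Solving gives a_0 = -67/35, a_1 = -4/5, a_2 = -6/7, so
  g(x) = -6*x^2/7 - 4*x/5 - 67/35.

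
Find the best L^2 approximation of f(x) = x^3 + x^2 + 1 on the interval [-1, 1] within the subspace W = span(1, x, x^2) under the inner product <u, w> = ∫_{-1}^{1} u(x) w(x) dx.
g(x) = x^2 + 3*x/5 + 1

The best approximation g ∈ W is the orthogonal projection of f onto W. Writing g = a_0 + a_1 x + a_2 x^2, the coefficients solve the normal equations G · a = b where
  G_{ij} = <φ_i, φ_j> and b_i = <f, φ_i>, with φ_0 = 1, φ_1 = x, φ_2 = x^2.
G =
  [2, 0, 2/3]
  [0, 2/3, 0]
  [2/3, 0, 2/5],
b = (8/3, 2/5, 16/15).
Solving gives a_0 = 1, a_1 = 3/5, a_2 = 1, so
  g(x) = x^2 + 3*x/5 + 1.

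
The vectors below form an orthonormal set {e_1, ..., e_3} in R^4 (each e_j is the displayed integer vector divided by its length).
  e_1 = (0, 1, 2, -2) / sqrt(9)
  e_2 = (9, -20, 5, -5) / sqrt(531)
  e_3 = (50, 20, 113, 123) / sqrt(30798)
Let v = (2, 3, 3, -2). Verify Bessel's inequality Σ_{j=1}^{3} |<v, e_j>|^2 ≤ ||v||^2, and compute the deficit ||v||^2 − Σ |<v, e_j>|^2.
Σ |<v, e_j>|^2 = 11171/522; ||v||^2 = 26; deficit = 2401/522

Write each e_j = u_j / sqrt(<u_j, u_j>) where u_j is the displayed integer vector. Then <v, e_j> = <v, u_j> / sqrt(<u_j, u_j>), so |<v, e_j>|^2 = <v, u_j>^2 / <u_j, u_j>.
Coefficients: <v, e_1> = 13/sqrt(9), <v, e_2> = -17/sqrt(531), <v, e_3> = 253/sqrt(30798).
Square and sum: Σ |<v, e_j>|^2 = 11171/522.
Compute ||v||^2 = v·v = 26.
Deficit = 26 − 11171/522 = 2401/522 ≥ 0, confirming Bessel's inequality. (The deficit equals ||v − Σ <v,e_j> e_j||^2, the squared distance from v to span{e_j}.)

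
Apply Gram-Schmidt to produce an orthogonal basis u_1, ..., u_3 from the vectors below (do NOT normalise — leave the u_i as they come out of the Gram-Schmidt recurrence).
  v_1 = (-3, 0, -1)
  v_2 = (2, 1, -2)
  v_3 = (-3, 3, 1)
Orthogonal basis:
  u_1 = (-3, 0, -1)
  u_2 = (4/5, 1, -12/5)
  u_3 = (-15/37, 120/37, 45/37)

Apply the Gram-Schmidt recurrence
  u_1 = v_1
  u_i = v_i − Σ_{j<i} ((v_i · u_j) / (u_j · u_j)) · u_j.

Step by step this gives:
  u_1 = (-3, 0, -1)
  u_2 = (4/5, 1, -12/5)
  u_3 = (-15/37, 120/37, 45/37)

Orthogonality check:
  u_2 · u_1 = 0 (should be 0)
  u_3 · u_1 = 0 (should be 0)
  u_3 · u_2 = 0 (should be 0)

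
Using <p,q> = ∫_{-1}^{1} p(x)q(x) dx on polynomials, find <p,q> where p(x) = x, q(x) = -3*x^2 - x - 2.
<p,q> = -2/3

Expand the product: p(x)·q(x) = -3*x^3 - x^2 - 2*x.
∫_{-1}^{1} of each monomial x^k gives [2/(k+1) if k even, 0 if k odd]. Integrating term-by-term (or equivalently evaluating the antiderivative F(x) = -3*x^4/4 - x^3/3 - x^2 at the endpoints):
  F(1) − F(−1) = -25/12 − (-17/12) = -2/3.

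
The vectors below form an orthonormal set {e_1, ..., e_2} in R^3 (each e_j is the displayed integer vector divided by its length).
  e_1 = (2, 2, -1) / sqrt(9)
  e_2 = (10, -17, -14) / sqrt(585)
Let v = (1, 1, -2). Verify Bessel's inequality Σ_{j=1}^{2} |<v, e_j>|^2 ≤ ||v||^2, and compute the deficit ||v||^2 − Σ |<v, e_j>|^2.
Σ |<v, e_j>|^2 = 309/65; ||v||^2 = 6; deficit = 81/65

Write each e_j = u_j / sqrt(<u_j, u_j>) where u_j is the displayed integer vector. Then <v, e_j> = <v, u_j> / sqrt(<u_j, u_j>), so |<v, e_j>|^2 = <v, u_j>^2 / <u_j, u_j>.
Coefficients: <v, e_1> = 6/sqrt(9), <v, e_2> = 21/sqrt(585).
Square and sum: Σ |<v, e_j>|^2 = 309/65.
Compute ||v||^2 = v·v = 6.
Deficit = 6 − 309/65 = 81/65 ≥ 0, confirming Bessel's inequality. (The deficit equals ||v − Σ <v,e_j> e_j||^2, the squared distance from v to span{e_j}.)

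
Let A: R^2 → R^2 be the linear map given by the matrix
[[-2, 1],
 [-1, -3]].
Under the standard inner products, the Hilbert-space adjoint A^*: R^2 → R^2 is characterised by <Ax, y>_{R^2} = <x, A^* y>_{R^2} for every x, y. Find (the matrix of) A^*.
A^* = A^T =
[[-2, -1],
 [1, -3]]

For real matrices with standard dot products, the defining identity <Ax, y> = <x, A^* y> gives (Ax)^T y = x^T (A^*) y, i.e. x^T A^T y = x^T (A^*) y. Since this holds for all x, y, we must have A^* = A^T. Therefore
A^* =
[[-2, -1],
 [1, -3]].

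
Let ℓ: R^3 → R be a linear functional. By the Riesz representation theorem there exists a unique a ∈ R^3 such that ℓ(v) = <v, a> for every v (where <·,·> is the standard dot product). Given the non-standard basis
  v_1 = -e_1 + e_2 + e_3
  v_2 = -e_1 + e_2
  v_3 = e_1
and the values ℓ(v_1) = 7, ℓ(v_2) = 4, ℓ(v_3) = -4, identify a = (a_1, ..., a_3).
a = (-4, 0, 3)

Write a = (a_1, ..., a_3) in the standard basis. For each basis vector v_i, ℓ(v_i) = <v_i, a> is a linear equation in the a_j's. Collect the n equations into a matrix system V a = ℓ, where row i of V is v_i (expressed in the standard basis). Since V is invertible (lower-triangular with 1s on the diagonal, up to permutation), solve by back-substitution:
  V =
[[-1, 1, 1],
 [-1, 1, 0],
 [1, 0, 0]]
  V a = (7, 4, -4)
Solving gives a = (-4, 0, 3).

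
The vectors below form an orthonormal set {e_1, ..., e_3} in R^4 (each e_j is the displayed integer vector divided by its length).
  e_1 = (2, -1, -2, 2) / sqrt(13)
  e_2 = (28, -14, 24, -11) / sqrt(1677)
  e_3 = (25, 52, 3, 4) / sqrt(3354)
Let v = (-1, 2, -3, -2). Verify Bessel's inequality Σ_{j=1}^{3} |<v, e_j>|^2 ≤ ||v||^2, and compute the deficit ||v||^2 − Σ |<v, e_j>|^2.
Σ |<v, e_j>|^2 = 106/13; ||v||^2 = 18; deficit = 128/13

Write each e_j = u_j / sqrt(<u_j, u_j>) where u_j is the displayed integer vector. Then <v, e_j> = <v, u_j> / sqrt(<u_j, u_j>), so |<v, e_j>|^2 = <v, u_j>^2 / <u_j, u_j>.
Coefficients: <v, e_1> = -2/sqrt(13), <v, e_2> = -106/sqrt(1677), <v, e_3> = 62/sqrt(3354).
Square and sum: Σ |<v, e_j>|^2 = 106/13.
Compute ||v||^2 = v·v = 18.
Deficit = 18 − 106/13 = 128/13 ≥ 0, confirming Bessel's inequality. (The deficit equals ||v − Σ <v,e_j> e_j||^2, the squared distance from v to span{e_j}.)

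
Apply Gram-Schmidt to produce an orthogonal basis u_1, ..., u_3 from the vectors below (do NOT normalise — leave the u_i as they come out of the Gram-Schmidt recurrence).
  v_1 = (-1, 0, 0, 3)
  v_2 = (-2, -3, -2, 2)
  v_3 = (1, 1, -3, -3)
Orthogonal basis:
  u_1 = (-1, 0, 0, 3)
  u_2 = (-6/5, -3, -2, -2/5)
  u_3 = (18/73, 118/73, -189/73, 6/73)

Apply the Gram-Schmidt recurrence
  u_1 = v_1
  u_i = v_i − Σ_{j<i} ((v_i · u_j) / (u_j · u_j)) · u_j.

Step by step this gives:
  u_1 = (-1, 0, 0, 3)
  u_2 = (-6/5, -3, -2, -2/5)
  u_3 = (18/73, 118/73, -189/73, 6/73)

Orthogonality check:
  u_2 · u_1 = 0 (should be 0)
  u_3 · u_1 = 0 (should be 0)
  u_3 · u_2 = 0 (should be 0)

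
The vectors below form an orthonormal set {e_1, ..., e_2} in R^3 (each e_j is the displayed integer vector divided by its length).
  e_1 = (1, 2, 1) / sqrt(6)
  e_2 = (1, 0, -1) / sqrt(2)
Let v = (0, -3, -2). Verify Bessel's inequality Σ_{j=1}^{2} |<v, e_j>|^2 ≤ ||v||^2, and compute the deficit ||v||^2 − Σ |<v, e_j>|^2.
Σ |<v, e_j>|^2 = 38/3; ||v||^2 = 13; deficit = 1/3

Write each e_j = u_j / sqrt(<u_j, u_j>) where u_j is the displayed integer vector. Then <v, e_j> = <v, u_j> / sqrt(<u_j, u_j>), so |<v, e_j>|^2 = <v, u_j>^2 / <u_j, u_j>.
Coefficients: <v, e_1> = -8/sqrt(6), <v, e_2> = 2/sqrt(2).
Square and sum: Σ |<v, e_j>|^2 = 38/3.
Compute ||v||^2 = v·v = 13.
Deficit = 13 − 38/3 = 1/3 ≥ 0, confirming Bessel's inequality. (The deficit equals ||v − Σ <v,e_j> e_j||^2, the squared distance from v to span{e_j}.)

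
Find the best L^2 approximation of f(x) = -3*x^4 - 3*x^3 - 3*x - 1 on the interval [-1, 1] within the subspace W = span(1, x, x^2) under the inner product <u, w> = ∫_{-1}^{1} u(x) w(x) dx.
g(x) = -18*x^2/7 - 24*x/5 - 26/35

The best approximation g ∈ W is the orthogonal projection of f onto W. Writing g = a_0 + a_1 x + a_2 x^2, the coefficients solve the normal equations G · a = b where
  G_{ij} = <φ_i, φ_j> and b_i = <f, φ_i>, with φ_0 = 1, φ_1 = x, φ_2 = x^2.
G =
  [2, 0, 2/3]
  [0, 2/3, 0]
  [2/3, 0, 2/5],
b = (-16/5, -16/5, -32/21).
Solving gives a_0 = -26/35, a_1 = -24/5, a_2 = -18/7, so
  g(x) = -18*x^2/7 - 24*x/5 - 26/35.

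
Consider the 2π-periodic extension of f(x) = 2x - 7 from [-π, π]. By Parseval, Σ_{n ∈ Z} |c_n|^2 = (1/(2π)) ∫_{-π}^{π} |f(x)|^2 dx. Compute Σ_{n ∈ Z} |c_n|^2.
Σ |c_n|^2 = 4π^2/3 + 49

Expand and integrate term by term over [-π, π]:
  ∫ (2x)^2 dx = 4·(2π^3/3); ∫ 2·2·(-7)·x dx = 0 (odd integrand); ∫ (-7)^2 dx = 49·2π.
So (1/(2π)) ∫_{-π}^{π} (2x - 7)^2 dx = 4π^2/3 + 49 = 4π^2/3 + 49.
Parseval ⇒ Σ |c_n|^2 = 4π^2/3 + 49.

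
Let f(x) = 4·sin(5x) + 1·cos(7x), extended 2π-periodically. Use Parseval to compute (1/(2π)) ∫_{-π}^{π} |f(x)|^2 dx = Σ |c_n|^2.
Σ |c_n|^2 = 17/2

Expand |f|^2 and use orthogonality of {sin(nx), cos(mx)} on [-π, π]:
  ∫_{-π}^{π} sin(nx)^2 dx = π, ∫ cos(mx)^2 dx = π, and cross terms integrate to 0.
So ∫_{-π}^{π} f(x)^2 dx = 4^2 · π + 1^2 · π = (16 + 1)π.
Divide by 2π: (16 + 1)/2 = 17/2.
By Parseval, this equals Σ |c_n|^2.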